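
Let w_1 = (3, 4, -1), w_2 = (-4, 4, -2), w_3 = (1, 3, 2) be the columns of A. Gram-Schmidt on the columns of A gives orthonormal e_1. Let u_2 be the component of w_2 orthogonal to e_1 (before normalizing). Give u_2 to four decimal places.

u_2 = (-4.6923, 3.0769, -1.7692)

e_1 = w_1/‖w_1‖ = (3, 4, -1)/5.0990 = (0.5883, 0.7845, -0.1961).
r_{12} = e_1·w_2 = 1.1767.
u_2 = w_2 − 1.1767·e_1 = (-4.6923, 3.0769, -1.7692).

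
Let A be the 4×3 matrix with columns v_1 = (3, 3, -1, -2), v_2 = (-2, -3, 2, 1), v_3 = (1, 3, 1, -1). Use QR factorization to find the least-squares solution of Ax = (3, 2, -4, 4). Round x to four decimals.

x = (-1.4359, -2.7821, -0.6795)

q_1 = v_1/‖v_1‖ = (3, 3, -1, -2)/4.7958 = (0.6255, 0.6255, -0.2085, -0.4170).
r_{12} = q_1·v_2 = -3.9618.
u_2 = v_2 + 3.9618·q_1 = (0.4783, -0.5217, 1.1739, -0.6522).
‖u_2‖ = 1.5180, so q_2 = (0.3151, -0.3437, 0.7733, -0.4296).
r_{13} = q_1·v_3 = 2.7107; r_{23} = q_2·v_3 = 0.4869.
u_3 = v_3 − 2.7107·q_1 − 0.4869·q_2 = (-0.8491, 1.4717, 1.1887, 0.3396).
‖u_3‖ = 2.1012, so q_3 = (-0.4041, 0.7004, 0.5657, 0.1616).
Qᵀb = (2.2937, -4.5540, -1.4277).
Back-substitute: x_3 = -1.4277/2.1012 = -0.6795.
x_2 = (-4.5540 − 0.4869·(-0.6795))/1.5180 = -2.7821.
x_1 = (2.2937 + 3.9618·(-2.7821) − 2.7107·(-0.6795))/4.7958 = -1.4359.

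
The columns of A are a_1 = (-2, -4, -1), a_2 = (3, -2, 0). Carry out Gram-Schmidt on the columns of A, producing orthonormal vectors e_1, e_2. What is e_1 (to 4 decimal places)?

e_1 = (-0.4364, -0.8729, -0.2182)

e_1 = a_1/‖a_1‖ = (-2, -4, -1)/4.5826 = (-0.4364, -0.8729, -0.2182).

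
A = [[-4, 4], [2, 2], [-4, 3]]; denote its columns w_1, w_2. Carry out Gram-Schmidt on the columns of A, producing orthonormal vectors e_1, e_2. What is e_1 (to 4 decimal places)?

w_1 = (-4, 2, -4); ‖w_1‖ = 6.0000, so e_1 = (-0.6667, 0.3333, -0.6667).

e_1 = (-0.6667, 0.3333, -0.6667)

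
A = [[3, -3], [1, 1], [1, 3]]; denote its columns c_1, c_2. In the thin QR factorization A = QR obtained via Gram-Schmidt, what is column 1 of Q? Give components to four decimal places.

q_1 = (0.9045, 0.3015, 0.3015)

c_1 = (3, 1, 1); ‖c_1‖ = 3.3166, so q_1 = (0.9045, 0.3015, 0.3015).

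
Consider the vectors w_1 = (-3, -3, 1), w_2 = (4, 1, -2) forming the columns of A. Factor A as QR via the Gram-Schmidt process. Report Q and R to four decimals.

Q = [[-0.6882, 0.5468], [-0.6882, -0.7000], [0.2294, -0.4594]], R = [[4.3589, -3.9001], [0.0000, 2.4061]]

w_1 = (-3, -3, 1); ‖w_1‖ = 4.3589, so q_1 = (-0.6882, -0.6882, 0.2294).
q_1·w_2 = (-0.6882)·4 + (-0.6882)·1 + 0.2294·(-2) = -3.9001.
u_2 = w_2 + 3.9001·q_1 = (1.3158, -1.6842, -1.1053).
‖u_2‖ = 2.4061, so q_2 = (0.5468, -0.7000, -0.4594).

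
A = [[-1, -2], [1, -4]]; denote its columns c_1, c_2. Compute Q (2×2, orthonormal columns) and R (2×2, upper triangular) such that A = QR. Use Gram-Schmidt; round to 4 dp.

c_1 = (-1, 1); ‖c_1‖ = 1.4142, so q_1 = (-0.7071, 0.7071).
q_1·c_2 = (-0.7071)·(-2) + 0.7071·(-4) = -1.4142.
u_2 = c_2 + 1.4142·q_1 = (-3.0000, -3.0000).
‖u_2‖ = 4.2426, so q_2 = (-0.7071, -0.7071).

Q = [[-0.7071, -0.7071], [0.7071, -0.7071]], R = [[1.4142, -1.4142], [0.0000, 4.2426]]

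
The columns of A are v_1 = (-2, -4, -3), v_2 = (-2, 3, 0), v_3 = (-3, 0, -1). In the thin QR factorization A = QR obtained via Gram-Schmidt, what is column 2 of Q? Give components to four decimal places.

q_2 = (-0.7767, 0.5773, -0.2519)

q_1 = v_1/‖v_1‖ = (-2, -4, -3)/5.3852 = (-0.3714, -0.7428, -0.5571).
r_{12} = q_1·v_2 = -1.4856.
u_2 = v_2 + 1.4856·q_1 = (-2.5517, 1.8966, -0.8276).
‖u_2‖ = 3.2853, so q_2 = (-0.7767, 0.5773, -0.2519).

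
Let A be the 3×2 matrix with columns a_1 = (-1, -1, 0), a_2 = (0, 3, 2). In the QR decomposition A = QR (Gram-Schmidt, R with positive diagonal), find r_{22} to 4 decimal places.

r_{22} = 2.9155

a_1 = (-1, -1, 0); ‖a_1‖ = 1.4142, so e_1 = (-0.7071, -0.7071, 0.0000).
e_1·a_2 = (-0.7071)·0 + (-0.7071)·3 + 0.0000·2 = -2.1213.
u_2 = a_2 + 2.1213·e_1 = (-1.5000, 1.5000, 2.0000).
r_{22} = ‖u_2‖ = 2.9155.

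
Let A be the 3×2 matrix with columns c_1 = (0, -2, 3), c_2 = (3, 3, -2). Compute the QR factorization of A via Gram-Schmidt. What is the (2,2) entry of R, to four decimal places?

r_{22} = 3.3050

c_1 = (0, -2, 3); ‖c_1‖ = 3.6056, so q_1 = (0.0000, -0.5547, 0.8321).
q_1·c_2 = 0.0000·3 + (-0.5547)·3 + 0.8321·(-2) = -3.3282.
u_2 = c_2 + 3.3282·q_1 = (3.0000, 1.1538, 0.7692).
r_{22} = ‖u_2‖ = 3.3050.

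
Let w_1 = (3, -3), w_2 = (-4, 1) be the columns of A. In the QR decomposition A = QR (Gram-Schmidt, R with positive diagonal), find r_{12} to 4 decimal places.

w_1 = (3, -3); ‖w_1‖ = 4.2426, so e_1 = (0.7071, -0.7071).
r_{12} = e_1·w_2 = -3.5355.

r_{12} = -3.5355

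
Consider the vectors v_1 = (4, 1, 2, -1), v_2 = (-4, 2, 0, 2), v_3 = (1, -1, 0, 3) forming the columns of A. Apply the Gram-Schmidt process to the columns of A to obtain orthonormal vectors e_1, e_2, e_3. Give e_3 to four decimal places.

v_1 = (4, 1, 2, -1); ‖v_1‖ = 4.6904, so e_1 = (0.8528, 0.2132, 0.4264, -0.2132).
e_1·v_2 = 0.8528·(-4) + 0.2132·2 + 0.4264·0 + (-0.2132)·2 = -3.4112.
u_2 = v_2 + 3.4112·e_1 = (-1.0909, 2.7273, 1.4545, 1.2727).
‖u_2‖ = 3.5162, so e_2 = (-0.3103, 0.7756, 0.4137, 0.3620).
e_1·v_3 = 0.8528·1 + 0.2132·(-1) + 0.4264·0 + (-0.2132)·3 = 0.0000; e_2·v_3 = (-0.3103)·1 + 0.7756·(-1) + 0.4137·0 + 0.3620·3 = 0.0000.
u_3 = v_3 + 0.0000·e_1 − 0.0000·e_2 = (1.0000, -1.0000, 0.0000, 3.0000).
‖u_3‖ = 3.3166, so e_3 = (0.3015, -0.3015, 0.0000, 0.9045).

e_3 = (0.3015, -0.3015, 0.0000, 0.9045)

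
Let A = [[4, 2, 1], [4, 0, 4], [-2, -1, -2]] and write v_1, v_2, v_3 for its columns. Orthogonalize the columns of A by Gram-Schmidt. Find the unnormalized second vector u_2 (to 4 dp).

v_1 = (4, 4, -2); ‖v_1‖ = 6.0000, so q_1 = (0.6667, 0.6667, -0.3333).
q_1·v_2 = 0.6667·2 + 0.6667·0 + (-0.3333)·(-1) = 1.6667.
u_2 = v_2 − 1.6667·q_1 = (0.8889, -1.1111, -0.4444).

u_2 = (0.8889, -1.1111, -0.4444)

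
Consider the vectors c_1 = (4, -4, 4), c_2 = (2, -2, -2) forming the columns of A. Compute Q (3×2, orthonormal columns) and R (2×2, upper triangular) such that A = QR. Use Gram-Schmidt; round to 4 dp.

c_1 = (4, -4, 4); ‖c_1‖ = 6.9282, so q_1 = (0.5774, -0.5774, 0.5774).
q_1·c_2 = 0.5774·2 + (-0.5774)·(-2) + 0.5774·(-2) = 1.1547.
u_2 = c_2 − 1.1547·q_1 = (1.3333, -1.3333, -2.6667).
‖u_2‖ = 3.2660, so q_2 = (0.4082, -0.4082, -0.8165).

Q = [[0.5774, 0.4082], [-0.5774, -0.4082], [0.5774, -0.8165]], R = [[6.9282, 1.1547], [0.0000, 3.2660]]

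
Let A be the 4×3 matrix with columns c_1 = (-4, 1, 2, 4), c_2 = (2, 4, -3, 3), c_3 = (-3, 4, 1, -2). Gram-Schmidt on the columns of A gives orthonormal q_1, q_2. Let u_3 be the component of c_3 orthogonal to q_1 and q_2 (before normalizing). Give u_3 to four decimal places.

c_1 = (-4, 1, 2, 4); ‖c_1‖ = 6.0828, so q_1 = (-0.6576, 0.1644, 0.3288, 0.6576).
q_1·c_2 = (-0.6576)·2 + 0.1644·4 + 0.3288·(-3) + 0.6576·3 = 0.3288.
u_2 = c_2 − 0.3288·q_1 = (2.2162, 3.9459, -3.1081, 2.7838).
‖u_2‖ = 6.1556, so q_2 = (0.3600, 0.6410, -0.5049, 0.4522).
q_1·c_3 = (-0.6576)·(-3) + 0.1644·4 + 0.3288·1 + 0.6576·(-2) = 1.6440; q_2·c_3 = 0.3600·(-3) + 0.6410·4 + (-0.5049)·1 + 0.4522·(-2) = 0.0746.
u_3 = c_3 − 1.6440·q_1 − 0.0746·q_2 = (-1.9458, 3.6819, 0.4971, -3.1148).

u_3 = (-1.9458, 3.6819, 0.4971, -3.1148)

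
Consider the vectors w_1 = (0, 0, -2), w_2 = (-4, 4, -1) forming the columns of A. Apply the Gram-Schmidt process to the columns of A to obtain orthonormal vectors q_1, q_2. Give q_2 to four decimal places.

q_2 = (-0.7071, 0.7071, 0.0000)

q_1 = w_1/‖w_1‖ = (0, 0, -2)/2.0000 = (0.0000, 0.0000, -1.0000).
r_{12} = q_1·w_2 = 1.0000.
u_2 = w_2 − 1.0000·q_1 = (-4.0000, 4.0000, 0.0000).
‖u_2‖ = 5.6569, so q_2 = (-0.7071, 0.7071, 0.0000).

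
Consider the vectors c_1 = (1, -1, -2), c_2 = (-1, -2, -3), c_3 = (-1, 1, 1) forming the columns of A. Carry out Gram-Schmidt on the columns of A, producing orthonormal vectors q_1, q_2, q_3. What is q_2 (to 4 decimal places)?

c_1 = (1, -1, -2); ‖c_1‖ = 2.4495, so q_1 = (0.4082, -0.4082, -0.8165).
q_1·c_2 = 0.4082·(-1) + (-0.4082)·(-2) + (-0.8165)·(-3) = 2.8577.
u_2 = c_2 − 2.8577·q_1 = (-2.1667, -0.8333, -0.6667).
‖u_2‖ = 2.4152, so q_2 = (-0.8971, -0.3450, -0.2760).

q_2 = (-0.8971, -0.3450, -0.2760)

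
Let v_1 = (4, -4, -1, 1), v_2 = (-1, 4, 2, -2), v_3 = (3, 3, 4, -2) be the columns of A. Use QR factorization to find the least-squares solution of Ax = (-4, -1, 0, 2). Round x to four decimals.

x = (-2.6643, -3.6290, 1.0848)

v_1 = (4, -4, -1, 1); ‖v_1‖ = 5.8310, so q_1 = (0.6860, -0.6860, -0.1715, 0.1715).
q_1·v_2 = 0.6860·(-1) + (-0.6860)·4 + (-0.1715)·2 + 0.1715·(-2) = -4.1160.
u_2 = v_2 + 4.1160·q_1 = (1.8235, 1.1765, 1.2941, -1.2941).
‖u_2‖ = 2.8388, so q_2 = (0.6424, 0.4144, 0.4559, -0.4559).
q_1·v_3 = 0.6860·3 + (-0.6860)·3 + (-0.1715)·4 + 0.1715·(-2) = -1.0290; q_2·v_3 = 0.6424·3 + 0.4144·3 + 0.4559·4 + (-0.4559)·(-2) = 5.9055.
u_3 = v_3 + 1.0290·q_1 − 5.9055·q_2 = (-0.0876, -0.1533, 1.1314, 0.8686).
‖u_3‖ = 1.4373, so q_3 = (-0.0609, -0.1067, 0.7872, 0.6044).
Qᵀb = (-1.7150, -3.8956, 1.5591).
Back-substitute: x_3 = 1.5591/1.4373 = 1.0848.
x_2 = (-3.8956 − 5.9055·1.0848)/2.8388 = -3.6290.
x_1 = (-1.7150 + 4.1160·(-3.6290) + 1.0290·1.0848)/5.8310 = -2.6643.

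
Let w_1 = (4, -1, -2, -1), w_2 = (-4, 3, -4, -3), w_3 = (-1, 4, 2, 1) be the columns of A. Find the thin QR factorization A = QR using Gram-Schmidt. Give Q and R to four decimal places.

Q = [[0.8528, -0.3709, 0.3643], [-0.2132, 0.3842, 0.8970], [-0.4264, -0.6889, 0.2235], [-0.2132, -0.4902, 0.1133]], R = [[4.6904, -1.7056, -2.7716], [0.0000, 6.8623, 0.0397], [0.0000, 0.0000, 3.7837]]

e_1 = w_1/‖w_1‖ = (4, -1, -2, -1)/4.6904 = (0.8528, -0.2132, -0.4264, -0.2132).
r_{12} = e_1·w_2 = -1.7056.
u_2 = w_2 + 1.7056·e_1 = (-2.5455, 2.6364, -4.7273, -3.3636).
‖u_2‖ = 6.8623, so e_2 = (-0.3709, 0.3842, -0.6889, -0.4902).
r_{13} = e_1·w_3 = -2.7716; r_{23} = e_2·w_3 = 0.0397.
u_3 = w_3 + 2.7716·e_1 − 0.0397·e_2 = (1.3784, 3.3938, 0.8456, 0.4286).
‖u_3‖ = 3.7837, so e_3 = (0.3643, 0.8970, 0.2235, 0.1133).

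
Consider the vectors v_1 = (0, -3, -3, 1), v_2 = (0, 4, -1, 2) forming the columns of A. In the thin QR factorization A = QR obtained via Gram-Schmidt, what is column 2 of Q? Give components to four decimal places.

e_2 = (0.0000, 0.6745, -0.4905, 0.5518)

v_1 = (0, -3, -3, 1); ‖v_1‖ = 4.3589, so e_1 = (0.0000, -0.6882, -0.6882, 0.2294).
e_1·v_2 = 0.0000·0 + (-0.6882)·4 + (-0.6882)·(-1) + 0.2294·2 = -1.6059.
u_2 = v_2 + 1.6059·e_1 = (0.0000, 2.8947, -2.1053, 2.3684).
‖u_2‖ = 4.2920, so e_2 = (0.0000, 0.6745, -0.4905, 0.5518).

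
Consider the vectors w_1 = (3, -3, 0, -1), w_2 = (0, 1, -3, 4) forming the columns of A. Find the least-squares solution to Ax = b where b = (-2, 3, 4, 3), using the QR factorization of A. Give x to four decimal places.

x = (-1.0045, -0.1551)

w_1 = (3, -3, 0, -1); ‖w_1‖ = 4.3589, so q_1 = (0.6882, -0.6882, 0.0000, -0.2294).
q_1·w_2 = 0.6882·0 + (-0.6882)·1 + 0.0000·(-3) + (-0.2294)·4 = -1.6059.
u_2 = w_2 + 1.6059·q_1 = (1.1053, -0.1053, -3.0000, 3.6316).
‖u_2‖ = 4.8395, so q_2 = (0.2284, -0.0218, -0.6199, 0.7504).
Qᵀb = (-4.1295, -0.7504).
Back-substitute: x_2 = -0.7504/4.8395 = -0.1551.
x_1 = (-4.1295 + 1.6059·(-0.1551))/4.3589 = -1.0045.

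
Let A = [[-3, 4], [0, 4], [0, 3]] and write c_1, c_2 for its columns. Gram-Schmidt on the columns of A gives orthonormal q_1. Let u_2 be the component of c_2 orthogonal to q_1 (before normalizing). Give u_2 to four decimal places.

u_2 = (0.0000, 4.0000, 3.0000)

c_1 = (-3, 0, 0); ‖c_1‖ = 3.0000, so q_1 = (-1.0000, 0.0000, 0.0000).
q_1·c_2 = (-1.0000)·4 + 0.0000·4 + 0.0000·3 = -4.0000.
u_2 = c_2 + 4.0000·q_1 = (0.0000, 4.0000, 3.0000).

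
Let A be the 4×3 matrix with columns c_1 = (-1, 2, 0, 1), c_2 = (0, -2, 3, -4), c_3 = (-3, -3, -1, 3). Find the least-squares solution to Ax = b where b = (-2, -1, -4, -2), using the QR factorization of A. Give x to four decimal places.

x = (-0.5420, -0.1565, 0.1997)

c_1 = (-1, 2, 0, 1); ‖c_1‖ = 2.4495, so q_1 = (-0.4082, 0.8165, 0.0000, 0.4082).
q_1·c_2 = (-0.4082)·0 + 0.8165·(-2) + 0.0000·3 + 0.4082·(-4) = -3.2660.
u_2 = c_2 + 3.2660·q_1 = (-1.3333, 0.6667, 3.0000, -2.6667).
‖u_2‖ = 4.2817, so q_2 = (-0.3114, 0.1557, 0.7006, -0.6228).
q_1·c_3 = (-0.4082)·(-3) + 0.8165·(-3) + 0.0000·(-1) + 0.4082·3 = 0.0000; q_2·c_3 = (-0.3114)·(-3) + 0.1557·(-3) + 0.7006·(-1) + (-0.6228)·3 = -2.1019.
u_3 = c_3 + 0.0000·q_1 + 2.1019·q_2 = (-3.6545, -2.6727, 0.4727, 1.6909).
‖u_3‖ = 4.8561, so q_3 = (-0.7526, -0.5504, 0.0973, 0.3482).
Qᵀb = (-0.8165, -1.0899, 0.9697).
Back-substitute: x_3 = 0.9697/4.8561 = 0.1997.
x_2 = (-1.0899 + 2.1019·0.1997)/4.2817 = -0.1565.
x_1 = (-0.8165 + 3.2660·(-0.1565) + 0.0000·0.1997)/2.4495 = -0.5420.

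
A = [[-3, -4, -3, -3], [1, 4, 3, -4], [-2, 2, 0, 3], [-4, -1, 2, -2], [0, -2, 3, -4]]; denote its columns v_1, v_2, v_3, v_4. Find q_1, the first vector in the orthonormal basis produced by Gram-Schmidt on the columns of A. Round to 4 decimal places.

q_1 = (-0.5477, 0.1826, -0.3651, -0.7303, 0.0000)

v_1 = (-3, 1, -2, -4, 0); ‖v_1‖ = 5.4772, so q_1 = (-0.5477, 0.1826, -0.3651, -0.7303, 0.0000).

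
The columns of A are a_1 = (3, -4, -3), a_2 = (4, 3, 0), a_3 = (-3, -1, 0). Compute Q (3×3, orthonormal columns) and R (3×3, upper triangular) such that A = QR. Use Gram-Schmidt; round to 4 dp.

a_1 = (3, -4, -3); ‖a_1‖ = 5.8310, so e_1 = (0.5145, -0.6860, -0.5145).
e_1·a_2 = 0.5145·4 + (-0.6860)·3 + (-0.5145)·0 = 0.0000.
u_2 = a_2 + 0.0000·e_1 = (4.0000, 3.0000, 0.0000).
‖u_2‖ = 5.0000, so e_2 = (0.8000, 0.6000, 0.0000).
e_1·a_3 = 0.5145·(-3) + (-0.6860)·(-1) + (-0.5145)·0 = -0.8575; e_2·a_3 = 0.8000·(-3) + 0.6000·(-1) + 0.0000·0 = -3.0000.
u_3 = a_3 + 0.8575·e_1 + 3.0000·e_2 = (-0.1588, 0.2118, -0.4412).
‖u_3‖ = 0.5145, so e_3 = (-0.3087, 0.4116, -0.8575).

Q = [[0.5145, 0.8000, -0.3087], [-0.6860, 0.6000, 0.4116], [-0.5145, 0.0000, -0.8575]], R = [[5.8310, 0.0000, -0.8575], [0.0000, 5.0000, -3.0000], [0.0000, 0.0000, 0.5145]]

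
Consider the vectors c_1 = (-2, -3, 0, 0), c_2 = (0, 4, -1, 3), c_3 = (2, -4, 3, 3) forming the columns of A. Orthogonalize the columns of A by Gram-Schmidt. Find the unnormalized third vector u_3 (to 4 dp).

u_3 = (2.9072, -1.9381, 2.8247, 3.5258)

c_1 = (-2, -3, 0, 0); ‖c_1‖ = 3.6056, so q_1 = (-0.5547, -0.8321, 0.0000, 0.0000).
q_1·c_2 = (-0.5547)·0 + (-0.8321)·4 + 0.0000·(-1) + 0.0000·3 = -3.3282.
u_2 = c_2 + 3.3282·q_1 = (-1.8462, 1.2308, -1.0000, 3.0000).
‖u_2‖ = 3.8630, so q_2 = (-0.4779, 0.3186, -0.2589, 0.7766).
q_1·c_3 = (-0.5547)·2 + (-0.8321)·(-4) + 0.0000·3 + 0.0000·3 = 2.2188; q_2·c_3 = (-0.4779)·2 + 0.3186·(-4) + (-0.2589)·3 + 0.7766·3 = -0.6770.
u_3 = c_3 − 2.2188·q_1 + 0.6770·q_2 = (2.9072, -1.9381, 2.8247, 3.5258).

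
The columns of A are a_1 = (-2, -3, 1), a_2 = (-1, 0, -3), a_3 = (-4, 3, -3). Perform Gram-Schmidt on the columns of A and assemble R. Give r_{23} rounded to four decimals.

a_1 = (-2, -3, 1); ‖a_1‖ = 3.7417, so e_1 = (-0.5345, -0.8018, 0.2673).
e_1·a_2 = (-0.5345)·(-1) + (-0.8018)·0 + 0.2673·(-3) = -0.2673.
u_2 = a_2 + 0.2673·e_1 = (-1.1429, -0.2143, -2.9286).
‖u_2‖ = 3.1510, so e_2 = (-0.3627, -0.0680, -0.9294).
r_{23} = e_2·a_3 = 4.0350.

r_{23} = 4.0350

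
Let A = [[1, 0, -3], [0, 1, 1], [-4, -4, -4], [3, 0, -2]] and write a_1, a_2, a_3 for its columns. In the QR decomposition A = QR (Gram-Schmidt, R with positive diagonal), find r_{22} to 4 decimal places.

e_1 = a_1/‖a_1‖ = (1, 0, -4, 3)/5.0990 = (0.1961, 0.0000, -0.7845, 0.5883).
r_{12} = e_1·a_2 = 3.1379.
u_2 = a_2 − 3.1379·e_1 = (-0.6154, 1.0000, -1.5385, -1.8462).
r_{22} = ‖u_2‖ = 2.6747.

r_{22} = 2.6747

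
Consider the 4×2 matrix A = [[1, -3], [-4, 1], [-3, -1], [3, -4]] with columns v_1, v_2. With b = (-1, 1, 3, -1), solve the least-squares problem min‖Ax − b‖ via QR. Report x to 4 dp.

v_1 = (1, -4, -3, 3); ‖v_1‖ = 5.9161, so e_1 = (0.1690, -0.6761, -0.5071, 0.5071).
e_1·v_2 = 0.1690·(-3) + (-0.6761)·1 + (-0.5071)·(-1) + 0.5071·(-4) = -2.7045.
u_2 = v_2 + 2.7045·e_1 = (-2.5429, -0.8286, -2.3714, -2.6286).
‖u_2‖ = 4.4369, so e_2 = (-0.5731, -0.1867, -0.5345, -0.5924).
Qᵀb = (-2.8735, -0.6246).
Back-substitute: x_2 = -0.6246/4.4369 = -0.1408.
x_1 = (-2.8735 + 2.7045·(-0.1408))/5.9161 = -0.5501.

x = (-0.5501, -0.1408)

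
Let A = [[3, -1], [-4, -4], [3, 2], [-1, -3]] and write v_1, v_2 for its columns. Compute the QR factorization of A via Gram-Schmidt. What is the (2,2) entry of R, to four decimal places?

q_1 = v_1/‖v_1‖ = (3, -4, 3, -1)/5.9161 = (0.5071, -0.6761, 0.5071, -0.1690).
r_{12} = q_1·v_2 = 3.7187.
u_2 = v_2 − 3.7187·q_1 = (-2.8857, -1.4857, 0.1143, -2.3714).
r_{22} = ‖u_2‖ = 4.0214.

r_{22} = 4.0214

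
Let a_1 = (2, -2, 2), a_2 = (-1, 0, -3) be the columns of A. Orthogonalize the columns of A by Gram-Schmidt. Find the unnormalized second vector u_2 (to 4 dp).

a_1 = (2, -2, 2); ‖a_1‖ = 3.4641, so e_1 = (0.5774, -0.5774, 0.5774).
e_1·a_2 = 0.5774·(-1) + (-0.5774)·0 + 0.5774·(-3) = -2.3094.
u_2 = a_2 + 2.3094·e_1 = (0.3333, -1.3333, -1.6667).

u_2 = (0.3333, -1.3333, -1.6667)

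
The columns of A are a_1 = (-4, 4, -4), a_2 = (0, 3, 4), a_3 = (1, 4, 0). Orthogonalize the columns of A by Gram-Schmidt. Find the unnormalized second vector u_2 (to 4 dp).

a_1 = (-4, 4, -4); ‖a_1‖ = 6.9282, so q_1 = (-0.5774, 0.5774, -0.5774).
q_1·a_2 = (-0.5774)·0 + 0.5774·3 + (-0.5774)·4 = -0.5774.
u_2 = a_2 + 0.5774·q_1 = (-0.3333, 3.3333, 3.6667).

u_2 = (-0.3333, 3.3333, 3.6667)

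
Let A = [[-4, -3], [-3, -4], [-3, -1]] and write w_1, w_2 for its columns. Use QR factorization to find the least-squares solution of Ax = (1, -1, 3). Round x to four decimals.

x = (-1.3290, 1.3032)

w_1 = (-4, -3, -3); ‖w_1‖ = 5.8310, so e_1 = (-0.6860, -0.5145, -0.5145).
e_1·w_2 = (-0.6860)·(-3) + (-0.5145)·(-4) + (-0.5145)·(-1) = 4.6305.
u_2 = w_2 − 4.6305·e_1 = (0.1765, -1.6176, 1.3824).
‖u_2‖ = 2.1351, so e_2 = (0.0827, -0.7576, 0.6474).
Qᵀb = (-1.7150, 2.7826).
Back-substitute: x_2 = 2.7826/2.1351 = 1.3032.
x_1 = (-1.7150 − 4.6305·1.3032)/5.8310 = -1.3290.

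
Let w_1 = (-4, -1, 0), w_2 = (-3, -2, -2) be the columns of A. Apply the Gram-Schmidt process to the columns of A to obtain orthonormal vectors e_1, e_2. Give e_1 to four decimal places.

e_1 = (-0.9701, -0.2425, 0.0000)

w_1 = (-4, -1, 0); ‖w_1‖ = 4.1231, so e_1 = (-0.9701, -0.2425, 0.0000).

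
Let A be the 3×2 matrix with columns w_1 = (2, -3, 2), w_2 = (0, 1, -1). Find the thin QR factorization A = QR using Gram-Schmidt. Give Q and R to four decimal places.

w_1 = (2, -3, 2); ‖w_1‖ = 4.1231, so e_1 = (0.4851, -0.7276, 0.4851).
e_1·w_2 = 0.4851·0 + (-0.7276)·1 + 0.4851·(-1) = -1.2127.
u_2 = w_2 + 1.2127·e_1 = (0.5882, 0.1176, -0.4118).
‖u_2‖ = 0.7276, so e_2 = (0.8085, 0.1617, -0.5659).

Q = [[0.4851, 0.8085], [-0.7276, 0.1617], [0.4851, -0.5659]], R = [[4.1231, -1.2127], [0.0000, 0.7276]]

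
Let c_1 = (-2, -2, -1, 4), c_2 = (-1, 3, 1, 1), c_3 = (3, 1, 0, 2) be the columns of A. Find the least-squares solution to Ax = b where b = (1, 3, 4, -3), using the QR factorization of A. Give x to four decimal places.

c_1 = (-2, -2, -1, 4); ‖c_1‖ = 5.0000, so q_1 = (-0.4000, -0.4000, -0.2000, 0.8000).
q_1·c_2 = (-0.4000)·(-1) + (-0.4000)·3 + (-0.2000)·1 + 0.8000·1 = -0.2000.
u_2 = c_2 + 0.2000·q_1 = (-1.0800, 2.9200, 0.9600, 1.1600).
‖u_2‖ = 3.4583, so q_2 = (-0.3123, 0.8443, 0.2776, 0.3354).
q_1·c_3 = (-0.4000)·3 + (-0.4000)·1 + (-0.2000)·0 + 0.8000·2 = 0.0000; q_2·c_3 = (-0.3123)·3 + 0.8443·1 + 0.2776·0 + 0.3354·2 = 0.5783.
u_3 = c_3 + 0.0000·q_1 − 0.5783·q_2 = (3.1806, 0.5117, -0.1605, 1.8060).
‖u_3‖ = 3.6967, so q_3 = (0.8604, 0.1384, -0.0434, 0.4885).
Qᵀb = (-4.8000, 2.3248, -0.3637).
Back-substitute: x_3 = -0.3637/3.6967 = -0.0984.
x_2 = (2.3248 − 0.5783·(-0.0984))/3.4583 = 0.6887.
x_1 = (-4.8000 + 0.2000·0.6887 + 0.0000·(-0.0984))/5.0000 = -0.9325.

x = (-0.9325, 0.6887, -0.0984)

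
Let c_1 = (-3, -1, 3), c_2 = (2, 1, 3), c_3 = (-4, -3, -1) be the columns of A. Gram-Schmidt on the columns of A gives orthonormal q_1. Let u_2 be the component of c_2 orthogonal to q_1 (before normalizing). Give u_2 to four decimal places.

q_1 = c_1/‖c_1‖ = (-3, -1, 3)/4.3589 = (-0.6882, -0.2294, 0.6882).
r_{12} = q_1·c_2 = 0.4588.
u_2 = c_2 − 0.4588·q_1 = (2.3158, 1.1053, 2.6842).

u_2 = (2.3158, 1.1053, 2.6842)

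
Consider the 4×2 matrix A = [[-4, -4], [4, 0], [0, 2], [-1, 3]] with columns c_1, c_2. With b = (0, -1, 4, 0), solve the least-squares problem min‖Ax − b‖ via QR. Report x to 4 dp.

x = (-0.2792, 0.4010)

q_1 = c_1/‖c_1‖ = (-4, 4, 0, -1)/5.7446 = (-0.6963, 0.6963, 0.0000, -0.1741).
r_{12} = q_1·c_2 = 2.2630.
u_2 = c_2 − 2.2630·q_1 = (-2.4242, -1.5758, 2.0000, 3.3939).
‖u_2‖ = 4.8866, so q_2 = (-0.4961, -0.3225, 0.4093, 0.6945).
Qᵀb = (-0.6963, 1.9596).
Back-substitute: x_2 = 1.9596/4.8866 = 0.4010.
x_1 = (-0.6963 − 2.2630·0.4010)/5.7446 = -0.2792.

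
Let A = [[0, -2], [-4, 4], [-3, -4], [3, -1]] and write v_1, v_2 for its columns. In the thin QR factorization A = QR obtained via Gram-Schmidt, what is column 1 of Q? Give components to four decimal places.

e_1 = (0.0000, -0.6860, -0.5145, 0.5145)

v_1 = (0, -4, -3, 3); ‖v_1‖ = 5.8310, so e_1 = (0.0000, -0.6860, -0.5145, 0.5145).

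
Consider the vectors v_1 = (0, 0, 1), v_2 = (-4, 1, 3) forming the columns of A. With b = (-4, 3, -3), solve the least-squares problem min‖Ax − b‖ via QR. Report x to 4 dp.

v_1 = (0, 0, 1); ‖v_1‖ = 1.0000, so q_1 = (0.0000, 0.0000, 1.0000).
q_1·v_2 = 0.0000·(-4) + 0.0000·1 + 1.0000·3 = 3.0000.
u_2 = v_2 − 3.0000·q_1 = (-4.0000, 1.0000, 0.0000).
‖u_2‖ = 4.1231, so q_2 = (-0.9701, 0.2425, 0.0000).
Qᵀb = (-3.0000, 4.6082).
Back-substitute: x_2 = 4.6082/4.1231 = 1.1176.
x_1 = (-3.0000 − 3.0000·1.1176)/1.0000 = -6.3529.

x = (-6.3529, 1.1176)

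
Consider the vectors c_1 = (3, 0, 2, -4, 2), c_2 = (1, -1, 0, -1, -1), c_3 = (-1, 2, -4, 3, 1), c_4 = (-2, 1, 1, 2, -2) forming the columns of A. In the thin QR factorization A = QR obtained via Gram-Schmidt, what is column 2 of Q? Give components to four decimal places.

q_2 = (0.3029, -0.5553, -0.1683, -0.2188, -0.7236)

c_1 = (3, 0, 2, -4, 2); ‖c_1‖ = 5.7446, so q_1 = (0.5222, 0.0000, 0.3482, -0.6963, 0.3482).
q_1·c_2 = 0.5222·1 + 0.0000·(-1) + 0.3482·0 + (-0.6963)·(-1) + 0.3482·(-1) = 0.8704.
u_2 = c_2 − 0.8704·q_1 = (0.5455, -1.0000, -0.3030, -0.3939, -1.3030).
‖u_2‖ = 1.8007, so q_2 = (0.3029, -0.5553, -0.1683, -0.2188, -0.7236).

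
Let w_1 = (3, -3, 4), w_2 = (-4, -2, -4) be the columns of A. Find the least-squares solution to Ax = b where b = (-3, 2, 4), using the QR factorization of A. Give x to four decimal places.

w_1 = (3, -3, 4); ‖w_1‖ = 5.8310, so e_1 = (0.5145, -0.5145, 0.6860).
e_1·w_2 = 0.5145·(-4) + (-0.5145)·(-2) + 0.6860·(-4) = -3.7730.
u_2 = w_2 + 3.7730·e_1 = (-2.0588, -3.9412, -1.4118).
‖u_2‖ = 4.6653, so e_2 = (-0.4413, -0.8448, -0.3026).
Qᵀb = (0.1715, -1.5761).
Back-substitute: x_2 = -1.5761/4.6653 = -0.3378.
x_1 = (0.1715 + 3.7730·(-0.3378))/5.8310 = -0.1892.

x = (-0.1892, -0.3378)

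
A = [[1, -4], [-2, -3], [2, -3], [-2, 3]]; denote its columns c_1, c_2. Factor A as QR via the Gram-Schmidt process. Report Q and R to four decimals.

c_1 = (1, -2, 2, -2); ‖c_1‖ = 3.6056, so e_1 = (0.2774, -0.5547, 0.5547, -0.5547).
e_1·c_2 = 0.2774·(-4) + (-0.5547)·(-3) + 0.5547·(-3) + (-0.5547)·3 = -2.7735.
u_2 = c_2 + 2.7735·e_1 = (-3.2308, -4.5385, -1.4615, 1.4615).
‖u_2‖ = 5.9420, so e_2 = (-0.5437, -0.7638, -0.2460, 0.2460).

Q = [[0.2774, -0.5437], [-0.5547, -0.7638], [0.5547, -0.2460], [-0.5547, 0.2460]], R = [[3.6056, -2.7735], [0.0000, 5.9420]]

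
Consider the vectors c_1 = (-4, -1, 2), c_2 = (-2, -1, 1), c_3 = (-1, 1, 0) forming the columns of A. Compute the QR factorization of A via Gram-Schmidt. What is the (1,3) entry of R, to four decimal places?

c_1 = (-4, -1, 2); ‖c_1‖ = 4.5826, so e_1 = (-0.8729, -0.2182, 0.4364).
r_{13} = e_1·c_3 = 0.6547.

r_{13} = 0.6547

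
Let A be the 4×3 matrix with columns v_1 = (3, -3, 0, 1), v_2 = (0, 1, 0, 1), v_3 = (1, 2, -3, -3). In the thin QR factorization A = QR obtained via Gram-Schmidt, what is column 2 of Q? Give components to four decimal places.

e_2 = (0.2361, 0.5115, 0.0000, 0.8262)

v_1 = (3, -3, 0, 1); ‖v_1‖ = 4.3589, so e_1 = (0.6882, -0.6882, 0.0000, 0.2294).
e_1·v_2 = 0.6882·0 + (-0.6882)·1 + 0.0000·0 + 0.2294·1 = -0.4588.
u_2 = v_2 + 0.4588·e_1 = (0.3158, 0.6842, 0.0000, 1.1053).
‖u_2‖ = 1.3377, so e_2 = (0.2361, 0.5115, 0.0000, 0.8262).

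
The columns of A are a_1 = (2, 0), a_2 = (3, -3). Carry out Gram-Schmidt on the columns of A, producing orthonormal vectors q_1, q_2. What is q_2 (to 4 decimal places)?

a_1 = (2, 0); ‖a_1‖ = 2.0000, so q_1 = (1.0000, 0.0000).
q_1·a_2 = 1.0000·3 + 0.0000·(-3) = 3.0000.
u_2 = a_2 − 3.0000·q_1 = (0.0000, -3.0000).
‖u_2‖ = 3.0000, so q_2 = (0.0000, -1.0000).

q_2 = (0.0000, -1.0000)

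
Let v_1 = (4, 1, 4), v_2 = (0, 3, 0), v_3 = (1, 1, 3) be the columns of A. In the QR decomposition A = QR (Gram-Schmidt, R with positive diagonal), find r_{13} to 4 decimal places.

v_1 = (4, 1, 4); ‖v_1‖ = 5.7446, so e_1 = (0.6963, 0.1741, 0.6963).
r_{13} = e_1·v_3 = 2.9593.

r_{13} = 2.9593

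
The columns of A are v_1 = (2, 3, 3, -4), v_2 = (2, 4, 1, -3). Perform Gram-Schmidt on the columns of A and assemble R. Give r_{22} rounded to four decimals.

e_1 = v_1/‖v_1‖ = (2, 3, 3, -4)/6.1644 = (0.3244, 0.4867, 0.4867, -0.6489).
r_{12} = e_1·v_2 = 5.0289.
u_2 = v_2 − 5.0289·e_1 = (0.3684, 1.5526, -1.4474, 0.2632).
r_{22} = ‖u_2‖ = 2.1704.

r_{22} = 2.1704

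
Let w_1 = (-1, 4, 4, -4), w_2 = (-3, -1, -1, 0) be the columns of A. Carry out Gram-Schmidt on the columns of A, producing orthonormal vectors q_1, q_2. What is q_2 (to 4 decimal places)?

w_1 = (-1, 4, 4, -4); ‖w_1‖ = 7.0000, so q_1 = (-0.1429, 0.5714, 0.5714, -0.5714).
q_1·w_2 = (-0.1429)·(-3) + 0.5714·(-1) + 0.5714·(-1) + (-0.5714)·0 = -0.7143.
u_2 = w_2 + 0.7143·q_1 = (-3.1020, -0.5918, -0.5918, -0.4082).
‖u_2‖ = 3.2388, so q_2 = (-0.9578, -0.1827, -0.1827, -0.1260).

q_2 = (-0.9578, -0.1827, -0.1827, -0.1260)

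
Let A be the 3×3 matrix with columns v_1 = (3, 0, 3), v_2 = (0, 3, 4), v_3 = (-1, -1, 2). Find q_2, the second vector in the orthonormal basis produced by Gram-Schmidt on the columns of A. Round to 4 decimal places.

q_2 = (-0.4851, 0.7276, 0.4851)

v_1 = (3, 0, 3); ‖v_1‖ = 4.2426, so q_1 = (0.7071, 0.0000, 0.7071).
q_1·v_2 = 0.7071·0 + 0.0000·3 + 0.7071·4 = 2.8284.
u_2 = v_2 − 2.8284·q_1 = (-2.0000, 3.0000, 2.0000).
‖u_2‖ = 4.1231, so q_2 = (-0.4851, 0.7276, 0.4851).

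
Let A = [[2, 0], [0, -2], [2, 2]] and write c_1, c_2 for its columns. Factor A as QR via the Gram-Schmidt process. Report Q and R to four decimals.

e_1 = c_1/‖c_1‖ = (2, 0, 2)/2.8284 = (0.7071, 0.0000, 0.7071).
r_{12} = e_1·c_2 = 1.4142.
u_2 = c_2 − 1.4142·e_1 = (-1.0000, -2.0000, 1.0000).
‖u_2‖ = 2.4495, so e_2 = (-0.4082, -0.8165, 0.4082).

Q = [[0.7071, -0.4082], [0.0000, -0.8165], [0.7071, 0.4082]], R = [[2.8284, 1.4142], [0.0000, 2.4495]]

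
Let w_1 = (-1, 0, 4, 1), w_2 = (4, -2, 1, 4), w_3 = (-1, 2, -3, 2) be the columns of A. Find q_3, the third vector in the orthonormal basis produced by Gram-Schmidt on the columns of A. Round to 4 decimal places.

q_3 = (-0.3768, 0.5298, -0.2716, 0.7096)

w_1 = (-1, 0, 4, 1); ‖w_1‖ = 4.2426, so q_1 = (-0.2357, 0.0000, 0.9428, 0.2357).
q_1·w_2 = (-0.2357)·4 + 0.0000·(-2) + 0.9428·1 + 0.2357·4 = 0.9428.
u_2 = w_2 − 0.9428·q_1 = (4.2222, -2.0000, 0.1111, 3.7778).
‖u_2‖ = 6.0093, so q_2 = (0.7026, -0.3328, 0.0185, 0.6287).
q_1·w_3 = (-0.2357)·(-1) + 0.0000·2 + 0.9428·(-3) + 0.2357·2 = -2.1213; q_2·w_3 = 0.7026·(-1) + (-0.3328)·2 + 0.0185·(-3) + 0.6287·2 = -0.1664.
u_3 = w_3 + 2.1213·q_1 + 0.1664·q_2 = (-1.3831, 1.9446, -0.9969, 2.6046).
‖u_3‖ = 3.6705, so q_3 = (-0.3768, 0.5298, -0.2716, 0.7096).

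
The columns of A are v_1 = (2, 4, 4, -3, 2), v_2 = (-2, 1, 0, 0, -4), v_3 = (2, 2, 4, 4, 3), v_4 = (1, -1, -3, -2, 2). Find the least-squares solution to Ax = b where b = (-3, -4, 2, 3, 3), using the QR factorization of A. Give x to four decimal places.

x = (-0.5643, -3.0530, -1.1741, -3.0147)

v_1 = (2, 4, 4, -3, 2); ‖v_1‖ = 7.0000, so e_1 = (0.2857, 0.5714, 0.5714, -0.4286, 0.2857).
e_1·v_2 = 0.2857·(-2) + 0.5714·1 + 0.5714·0 + (-0.4286)·0 + 0.2857·(-4) = -1.1429.
u_2 = v_2 + 1.1429·e_1 = (-1.6735, 1.6531, 0.6531, -0.4898, -3.6735).
‖u_2‖ = 4.4378, so e_2 = (-0.3771, 0.3725, 0.1472, -0.1104, -0.8278).
e_1·v_3 = 0.2857·2 + 0.5714·2 + 0.5714·4 + (-0.4286)·4 + 0.2857·3 = 3.1429; e_2·v_3 = (-0.3771)·2 + 0.3725·2 + 0.1472·4 + (-0.1104)·4 + (-0.8278)·3 = -2.3454.
u_3 = v_3 − 3.1429·e_1 + 2.3454·e_2 = (0.2176, 1.0777, 2.5492, 5.0881, 0.1606).
‖u_3‖ = 5.7984, so e_3 = (0.0375, 0.1859, 0.4396, 0.8775, 0.0277).
e_1·v_4 = 0.2857·1 + 0.5714·(-1) + 0.5714·(-3) + (-0.4286)·(-2) + 0.2857·2 = -0.5714; e_2·v_4 = (-0.3771)·1 + 0.3725·(-1) + 0.1472·(-3) + (-0.1104)·(-2) + (-0.8278)·2 = -2.6259; e_3·v_4 = 0.0375·1 + 0.1859·(-1) + 0.4396·(-3) + 0.8775·(-2) + 0.0277·2 = -3.1668.
u_4 = v_4 + 0.5714·e_1 + 2.6259·e_2 + 3.1668·e_3 = (0.2919, 0.8933, -0.8948, 0.2442, 0.0774).
‖u_4‖ = 1.3226, so e_4 = (0.2207, 0.6754, -0.6765, 0.1846, 0.0585).
Qᵀb = (-2.4286, -2.8788, 2.7388, -3.9873).
Back-substitute: x_4 = -3.9873/1.3226 = -3.0147.
x_3 = (2.7388 + 3.1668·(-3.0147))/5.7984 = -1.1741.
x_2 = (-2.8788 + 2.3454·(-1.1741) + 2.6259·(-3.0147))/4.4378 = -3.0530.
x_1 = (-2.4286 + 1.1429·(-3.0530) − 3.1429·(-1.1741) + 0.5714·(-3.0147))/7.0000 = -0.5643.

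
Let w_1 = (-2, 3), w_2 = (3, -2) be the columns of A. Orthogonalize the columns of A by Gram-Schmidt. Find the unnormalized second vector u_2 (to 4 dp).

w_1 = (-2, 3); ‖w_1‖ = 3.6056, so q_1 = (-0.5547, 0.8321).
q_1·w_2 = (-0.5547)·3 + 0.8321·(-2) = -3.3282.
u_2 = w_2 + 3.3282·q_1 = (1.1538, 0.7692).

u_2 = (1.1538, 0.7692)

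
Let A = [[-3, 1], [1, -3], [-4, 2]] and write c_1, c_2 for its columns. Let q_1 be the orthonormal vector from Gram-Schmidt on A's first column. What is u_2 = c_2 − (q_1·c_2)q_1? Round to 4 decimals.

q_1 = c_1/‖c_1‖ = (-3, 1, -4)/5.0990 = (-0.5883, 0.1961, -0.7845).
r_{12} = q_1·c_2 = -2.7456.
u_2 = c_2 + 2.7456·q_1 = (-0.6154, -2.4615, -0.1538).

u_2 = (-0.6154, -2.4615, -0.1538)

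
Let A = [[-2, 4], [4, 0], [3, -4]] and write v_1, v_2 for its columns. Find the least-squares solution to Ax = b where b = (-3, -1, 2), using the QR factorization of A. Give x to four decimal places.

x = (-0.2727, -0.7955)

v_1 = (-2, 4, 3); ‖v_1‖ = 5.3852, so e_1 = (-0.3714, 0.7428, 0.5571).
e_1·v_2 = (-0.3714)·4 + 0.7428·0 + 0.5571·(-4) = -3.7139.
u_2 = v_2 + 3.7139·e_1 = (2.6207, 2.7586, -1.9310).
‖u_2‖ = 4.2670, so e_2 = (0.6142, 0.6465, -0.4526).
Qᵀb = (1.4856, -3.3942).
Back-substitute: x_2 = -3.3942/4.2670 = -0.7955.
x_1 = (1.4856 + 3.7139·(-0.7955))/5.3852 = -0.2727.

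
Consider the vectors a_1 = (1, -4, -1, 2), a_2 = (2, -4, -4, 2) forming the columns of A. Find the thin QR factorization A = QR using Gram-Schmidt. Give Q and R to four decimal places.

a_1 = (1, -4, -1, 2); ‖a_1‖ = 4.6904, so q_1 = (0.2132, -0.8528, -0.2132, 0.4264).
q_1·a_2 = 0.2132·2 + (-0.8528)·(-4) + (-0.2132)·(-4) + 0.4264·2 = 5.5432.
u_2 = a_2 − 5.5432·q_1 = (0.8182, 0.7273, -2.8182, -0.3636).
‖u_2‖ = 3.0451, so q_2 = (0.2687, 0.2388, -0.9255, -0.1194).

Q = [[0.2132, 0.2687], [-0.8528, 0.2388], [-0.2132, -0.9255], [0.4264, -0.1194]], R = [[4.6904, 5.5432], [0.0000, 3.0451]]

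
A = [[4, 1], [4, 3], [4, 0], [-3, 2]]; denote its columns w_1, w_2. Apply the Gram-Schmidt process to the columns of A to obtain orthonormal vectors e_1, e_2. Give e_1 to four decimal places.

e_1 = (0.5298, 0.5298, 0.5298, -0.3974)

w_1 = (4, 4, 4, -3); ‖w_1‖ = 7.5498, so e_1 = (0.5298, 0.5298, 0.5298, -0.3974).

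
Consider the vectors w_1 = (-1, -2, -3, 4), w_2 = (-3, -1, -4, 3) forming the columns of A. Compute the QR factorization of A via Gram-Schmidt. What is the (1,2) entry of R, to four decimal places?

r_{12} = 5.2947

q_1 = w_1/‖w_1‖ = (-1, -2, -3, 4)/5.4772 = (-0.1826, -0.3651, -0.5477, 0.7303).
r_{12} = q_1·w_2 = 5.2947.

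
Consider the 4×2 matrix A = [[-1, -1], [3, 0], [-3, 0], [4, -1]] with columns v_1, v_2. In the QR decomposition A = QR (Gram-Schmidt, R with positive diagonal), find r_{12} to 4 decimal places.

v_1 = (-1, 3, -3, 4); ‖v_1‖ = 5.9161, so e_1 = (-0.1690, 0.5071, -0.5071, 0.6761).
r_{12} = e_1·v_2 = -0.5071.

r_{12} = -0.5071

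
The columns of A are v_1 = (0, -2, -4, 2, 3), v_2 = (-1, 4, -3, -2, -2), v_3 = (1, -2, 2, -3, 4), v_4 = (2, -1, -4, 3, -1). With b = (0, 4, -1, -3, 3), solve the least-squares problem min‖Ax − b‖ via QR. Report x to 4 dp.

e_1 = v_1/‖v_1‖ = (0, -2, -4, 2, 3)/5.7446 = (0.0000, -0.3482, -0.6963, 0.3482, 0.5222).
r_{12} = e_1·v_2 = -1.0445.
u_2 = v_2 + 1.0445·e_1 = (-1.0000, 3.6364, -3.7273, -1.6364, -1.4545).
‖u_2‖ = 5.7366, so e_2 = (-0.1743, 0.6339, -0.6497, -0.2852, -0.2536).
r_{13} = e_1·v_3 = 0.3482; r_{23} = e_2·v_3 = -2.9000.
u_3 = v_3 − 0.3482·e_1 + 2.9000·e_2 = (0.4945, -0.0405, 0.3582, -3.9484, 3.0829).
‖u_3‖ = 5.0467, so e_3 = (0.0980, -0.0080, 0.0710, -0.7824, 0.6109).
r_{14} = e_1·v_4 = 3.6556; r_{24} = e_2·v_4 = 1.0142; r_{34} = e_3·v_4 = -3.0380.
u_4 = v_4 − 3.6556·e_1 − 1.0142·e_2 + 3.0380·e_3 = (2.4745, -0.3946, -0.5800, -0.3603, -0.7961).
‖u_4‖ = 2.7164, so e_4 = (0.9109, -0.1453, -0.2135, -0.1326, -0.2931).
Qᵀb = (-0.1741, 3.2803, 4.0767, -0.8489).
Back-substitute: x_4 = -0.8489/2.7164 = -0.3125.
x_3 = (4.0767 + 3.0380·(-0.3125))/5.0467 = 0.6197.
x_2 = (3.2803 + 2.9000·0.6197 − 1.0142·(-0.3125))/5.7366 = 0.9403.
x_1 = (-0.1741 + 1.0445·0.9403 − 0.3482·0.6197 − 3.6556·(-0.3125))/5.7446 = 0.3020.

x = (0.3020, 0.9403, 0.6197, -0.3125)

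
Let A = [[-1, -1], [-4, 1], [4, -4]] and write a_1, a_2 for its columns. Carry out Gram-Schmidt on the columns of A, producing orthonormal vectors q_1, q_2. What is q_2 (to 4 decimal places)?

q_2 = (-0.5930, -0.4904, -0.6386)

q_1 = a_1/‖a_1‖ = (-1, -4, 4)/5.7446 = (-0.1741, -0.6963, 0.6963).
r_{12} = q_1·a_2 = -3.3075.
u_2 = a_2 + 3.3075·q_1 = (-1.5758, -1.3030, -1.6970).
‖u_2‖ = 2.6572, so q_2 = (-0.5930, -0.4904, -0.6386).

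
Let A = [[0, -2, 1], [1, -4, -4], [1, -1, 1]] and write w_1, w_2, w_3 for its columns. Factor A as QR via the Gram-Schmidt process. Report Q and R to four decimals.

Q = [[0.0000, -0.6860, 0.7276], [0.7071, -0.5145, -0.4851], [0.7071, 0.5145, 0.4851]], R = [[1.4142, -3.5355, -2.1213], [0.0000, 2.9155, 1.8865], [0.0000, 0.0000, 3.1530]]

q_1 = w_1/‖w_1‖ = (0, 1, 1)/1.4142 = (0.0000, 0.7071, 0.7071).
r_{12} = q_1·w_2 = -3.5355.
u_2 = w_2 + 3.5355·q_1 = (-2.0000, -1.5000, 1.5000).
‖u_2‖ = 2.9155, so q_2 = (-0.6860, -0.5145, 0.5145).
r_{13} = q_1·w_3 = -2.1213; r_{23} = q_2·w_3 = 1.8865.
u_3 = w_3 + 2.1213·q_1 − 1.8865·q_2 = (2.2941, -1.5294, 1.5294).
‖u_3‖ = 3.1530, so q_3 = (0.7276, -0.4851, 0.4851).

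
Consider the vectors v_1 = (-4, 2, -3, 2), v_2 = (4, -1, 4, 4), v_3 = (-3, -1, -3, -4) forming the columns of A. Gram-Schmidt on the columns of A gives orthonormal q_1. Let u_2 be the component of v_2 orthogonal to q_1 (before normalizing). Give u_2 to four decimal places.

u_2 = (1.3333, 0.3333, 2.0000, 5.3333)

v_1 = (-4, 2, -3, 2); ‖v_1‖ = 5.7446, so q_1 = (-0.6963, 0.3482, -0.5222, 0.3482).
q_1·v_2 = (-0.6963)·4 + 0.3482·(-1) + (-0.5222)·4 + 0.3482·4 = -3.8297.
u_2 = v_2 + 3.8297·q_1 = (1.3333, 0.3333, 2.0000, 5.3333).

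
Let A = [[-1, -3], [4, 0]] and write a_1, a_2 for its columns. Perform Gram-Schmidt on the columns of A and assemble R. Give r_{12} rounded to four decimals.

r_{12} = 0.7276

a_1 = (-1, 4); ‖a_1‖ = 4.1231, so e_1 = (-0.2425, 0.9701).
r_{12} = e_1·a_2 = 0.7276.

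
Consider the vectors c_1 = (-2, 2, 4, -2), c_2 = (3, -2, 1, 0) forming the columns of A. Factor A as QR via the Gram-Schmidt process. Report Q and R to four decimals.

Q = [[-0.3780, 0.7212], [0.3780, -0.4407], [0.7559, 0.5208], [-0.3780, -0.1202]], R = [[5.2915, -1.1339], [0.0000, 3.5657]]

q_1 = c_1/‖c_1‖ = (-2, 2, 4, -2)/5.2915 = (-0.3780, 0.3780, 0.7559, -0.3780).
r_{12} = q_1·c_2 = -1.1339.
u_2 = c_2 + 1.1339·q_1 = (2.5714, -1.5714, 1.8571, -0.4286).
‖u_2‖ = 3.5657, so q_2 = (0.7212, -0.4407, 0.5208, -0.1202).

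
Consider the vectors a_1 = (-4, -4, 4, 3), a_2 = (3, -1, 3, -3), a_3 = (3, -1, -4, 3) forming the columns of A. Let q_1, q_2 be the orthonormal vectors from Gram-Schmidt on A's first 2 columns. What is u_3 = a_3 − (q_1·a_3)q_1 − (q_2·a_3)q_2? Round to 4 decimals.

u_3 = (3.1311, -2.6563, -1.4500, 2.5665)

q_1 = a_1/‖a_1‖ = (-4, -4, 4, 3)/7.5498 = (-0.5298, -0.5298, 0.5298, 0.3974).
r_{12} = q_1·a_2 = -0.6623.
u_2 = a_2 + 0.6623·q_1 = (2.6491, -1.3509, 3.3509, -2.7368).
‖u_2‖ = 5.2499, so q_2 = (0.5046, -0.2573, 0.6383, -0.5213).
r_{13} = q_1·a_3 = -1.9868; r_{23} = q_2·a_3 = -2.3459.
u_3 = a_3 + 1.9868·q_1 + 2.3459·q_2 = (3.1311, -2.6563, -1.4500, 2.5665).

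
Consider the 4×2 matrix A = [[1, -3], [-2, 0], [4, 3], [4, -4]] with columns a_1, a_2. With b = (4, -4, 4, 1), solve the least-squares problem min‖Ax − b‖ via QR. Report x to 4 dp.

e_1 = a_1/‖a_1‖ = (1, -2, 4, 4)/6.0828 = (0.1644, -0.3288, 0.6576, 0.6576).
r_{12} = e_1·a_2 = -1.1508.
u_2 = a_2 + 1.1508·e_1 = (-2.8108, -0.3784, 3.7568, -3.2432).
‖u_2‖ = 5.7163, so e_2 = (-0.4917, -0.0662, 0.6572, -0.5674).
Qᵀb = (5.2608, 0.3593).
Back-substitute: x_2 = 0.3593/5.7163 = 0.0629.
x_1 = (5.2608 + 1.1508·0.0629)/6.0828 = 0.8768.

x = (0.8768, 0.0629)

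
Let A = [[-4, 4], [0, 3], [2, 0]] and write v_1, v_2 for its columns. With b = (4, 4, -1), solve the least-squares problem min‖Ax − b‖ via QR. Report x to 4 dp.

x = (-0.0082, 1.1148)

v_1 = (-4, 0, 2); ‖v_1‖ = 4.4721, so e_1 = (-0.8944, 0.0000, 0.4472).
e_1·v_2 = (-0.8944)·4 + 0.0000·3 + 0.4472·0 = -3.5777.
u_2 = v_2 + 3.5777·e_1 = (0.8000, 3.0000, 1.6000).
‖u_2‖ = 3.4928, so e_2 = (0.2290, 0.8589, 0.4581).
Qᵀb = (-4.0249, 3.8937).
Back-substitute: x_2 = 3.8937/3.4928 = 1.1148.
x_1 = (-4.0249 + 3.5777·1.1148)/4.4721 = -0.0082.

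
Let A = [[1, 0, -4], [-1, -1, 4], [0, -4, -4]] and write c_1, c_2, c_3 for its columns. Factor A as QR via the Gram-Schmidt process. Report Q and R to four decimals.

Q = [[0.7071, -0.1231, 0.6963], [-0.7071, -0.1231, 0.6963], [0.0000, -0.9847, -0.1741]], R = [[1.4142, 0.7071, -5.6569], [0.0000, 4.0620, 3.9389], [0.0000, 0.0000, 0.6963]]

c_1 = (1, -1, 0); ‖c_1‖ = 1.4142, so q_1 = (0.7071, -0.7071, 0.0000).
q_1·c_2 = 0.7071·0 + (-0.7071)·(-1) + 0.0000·(-4) = 0.7071.
u_2 = c_2 − 0.7071·q_1 = (-0.5000, -0.5000, -4.0000).
‖u_2‖ = 4.0620, so q_2 = (-0.1231, -0.1231, -0.9847).
q_1·c_3 = 0.7071·(-4) + (-0.7071)·4 + 0.0000·(-4) = -5.6569; q_2·c_3 = (-0.1231)·(-4) + (-0.1231)·4 + (-0.9847)·(-4) = 3.9389.
u_3 = c_3 + 5.6569·q_1 − 3.9389·q_2 = (0.4848, 0.4848, -0.1212).
‖u_3‖ = 0.6963, so q_3 = (0.6963, 0.6963, -0.1741).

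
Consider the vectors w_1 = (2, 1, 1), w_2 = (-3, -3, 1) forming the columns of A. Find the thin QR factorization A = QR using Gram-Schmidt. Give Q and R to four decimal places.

q_1 = w_1/‖w_1‖ = (2, 1, 1)/2.4495 = (0.8165, 0.4082, 0.4082).
r_{12} = q_1·w_2 = -3.2660.
u_2 = w_2 + 3.2660·q_1 = (-0.3333, -1.6667, 2.3333).
‖u_2‖ = 2.8868, so q_2 = (-0.1155, -0.5774, 0.8083).

Q = [[0.8165, -0.1155], [0.4082, -0.5774], [0.4082, 0.8083]], R = [[2.4495, -3.2660], [0.0000, 2.8868]]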